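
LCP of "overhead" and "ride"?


Word 1: "overhead"
Word 2: "ride"
Comparing from start:
  Pos 0: 'o' != 'r' (stop)
LCP = "" (length 0)


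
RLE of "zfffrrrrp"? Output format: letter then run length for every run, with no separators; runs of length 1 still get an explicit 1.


String: "zfffrrrrp"
Scanning for consecutive runs:
  'z' x 1
  'f' x 3
  'r' x 4
  'p' x 1
RLE = "z1f3r4p1"


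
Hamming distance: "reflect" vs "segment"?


Comparing character by character (same length = 7):
  Pos 0: 'r' vs 's' !=
  Pos 1: 'e' vs 'e' =
  Pos 2: 'f' vs 'g' !=
  Pos 3: 'l' vs 'm' !=
  Pos 4: 'e' vs 'e' =
  Pos 5: 'c' vs 'n' !=
  Pos 6: 't' vs 't' =
Hamming distance = 4


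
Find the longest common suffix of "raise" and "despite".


Word 1: "raise"
Word 2: "despite"
Comparing from end:
  Pos -1: 'e' == 'e'
  Pos -2: 's' != 't' (stop)
LCS = "e" (length 1)


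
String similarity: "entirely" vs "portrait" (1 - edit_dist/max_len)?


Word 1: "entirely" (length 8)
Word 2: "portrait" (length 8)
One optimal edit sequence:
  1. substitute 'e' -> 'p'  (+1)
  2. substitute 'n' -> 'o'  (+1)
  3. substitute 't' -> 'r'  (+1)
  4. substitute 'i' -> 't'  (+1)
  5. keep 'r'
  6. substitute 'e' -> 'a'  (+1)
  7. substitute 'l' -> 'i'  (+1)
  8. substitute 'y' -> 't'  (+1)
Edit distance = 7
Max length = max(8, 8) = 8
Similarity = 1 - 7/8
= 0.1250


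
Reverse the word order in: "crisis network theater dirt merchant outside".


Original: "crisis network theater dirt merchant outside"
Words (1..n): crisis | network | theater | dirt | merchant | outside
Reversed (n..1): outside | merchant | dirt | theater | network | crisis
Result = "outside merchant dirt theater network crisis"


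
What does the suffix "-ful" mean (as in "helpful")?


Suffix: -ful
Example: helpful = help + -ful
Meaning = full of


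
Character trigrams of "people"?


Word: "people" (length 6)
Number of trigrams = 6 - 3 + 1 = 4
  Position 0: "peo"
  Position 1: "eop"
  Position 2: "opl"
  Position 3: "ple"
Trigrams = "peo", "eop", "opl", "ple"


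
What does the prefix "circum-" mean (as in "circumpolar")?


Prefix: circum-
Example: circumpolar (circum- + polar)
Meaning = around


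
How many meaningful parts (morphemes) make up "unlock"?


Word: "unlock"
Morphemes: un- / lock
Each morpheme carries meaning
= 2 morphemes


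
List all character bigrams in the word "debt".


Word: "debt" (length 4)
Number of bigrams = 4 - 2 + 1 = 3
  Position 0: "de"
  Position 1: "eb"
  Position 2: "bt"
Bigrams = "de", "eb", "bt"


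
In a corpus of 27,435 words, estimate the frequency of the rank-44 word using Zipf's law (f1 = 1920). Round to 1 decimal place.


Zipf's law: f(r) = f(1) / r
f(1) = 1920
f(44) = 1920 / 44
= 43.6 occurrences


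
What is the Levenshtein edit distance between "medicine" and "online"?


Word 1: "medicine" (length 8)
Word 2: "online" (length 6)
One optimal edit sequence (insert/delete/substitute each cost 1):
  1. delete 'm'  (+1)
  2. delete 'e'  (+1)
  3. substitute 'd' -> 'o'  (+1)
  4. substitute 'i' -> 'n'  (+1)
  5. substitute 'c' -> 'l'  (+1)
  6. keep 'i'
  7. keep 'n'
  8. keep 'e'
Total edit operations: 5
Edit distance = 5


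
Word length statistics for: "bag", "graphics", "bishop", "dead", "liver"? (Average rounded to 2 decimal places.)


Lengths: "bag"=3, "graphics"=8, "bishop"=6, "dead"=4, "liver"=5
Sum = 26, Count = 5
Average = 26/5 = 5.20
= avg=5.20, min=3, max=8


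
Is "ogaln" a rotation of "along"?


Word: "along", Candidate: "ogaln"
Method: check if candidate is substring of word+word
"alongalong" contains "ogaln"? No
Is rotation = No


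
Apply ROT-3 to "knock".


Word: "knock"
Shift: 3
Each letter → (letter + shift) mod 26:
  'k' (10) + 3 = 13 → 'n'
  'n' (13) + 3 = 16 → 'q'
  'o' (14) + 3 = 17 → 'r'
  'c' (2) + 3 = 5 → 'f'
  'k' (10) + 3 = 13 → 'n'
Result = "nqrfn"


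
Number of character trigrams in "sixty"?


Word: "sixty" (length 5)
Number of 3-grams = length - 3 + 1 = 5 - 3 + 1
= 3


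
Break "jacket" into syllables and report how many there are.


Word: "jacket"
Syllable breakdown: jack / et
Counting: 2 parts
= 2 syllables


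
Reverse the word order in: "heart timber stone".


Original: "heart timber stone"
Words (1..n): heart | timber | stone
Reversed (n..1): stone | timber | heart
Result = "stone timber heart"


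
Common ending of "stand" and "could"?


Word 1: "stand"
Word 2: "could"
Comparing from end:
  Pos -1: 'd' == 'd'
  Pos -2: 'n' != 'l' (stop)
LCS = "d" (length 1)


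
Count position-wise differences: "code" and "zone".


Comparing character by character (same length = 4):
  Pos 0: 'c' vs 'z' !=
  Pos 1: 'o' vs 'o' =
  Pos 2: 'd' vs 'n' !=
  Pos 3: 'e' vs 'e' =
Hamming distance = 2


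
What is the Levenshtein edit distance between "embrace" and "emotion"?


Word 1: "embrace" (length 7)
Word 2: "emotion" (length 7)
One optimal edit sequence (insert/delete/substitute each cost 1):
  1. keep 'e'
  2. keep 'm'
  3. substitute 'b' -> 'o'  (+1)
  4. substitute 'r' -> 't'  (+1)
  5. substitute 'a' -> 'i'  (+1)
  6. substitute 'c' -> 'o'  (+1)
  7. substitute 'e' -> 'n'  (+1)
Total edit operations: 5
Edit distance = 5


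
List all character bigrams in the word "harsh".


Word: "harsh" (length 5)
Number of bigrams = 5 - 2 + 1 = 4
  Position 0: "ha"
  Position 1: "ar"
  Position 2: "rs"
  Position 3: "sh"
Bigrams = "ha", "ar", "rs", "sh"


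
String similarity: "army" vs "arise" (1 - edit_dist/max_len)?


Word 1: "army" (length 4)
Word 2: "arise" (length 5)
One optimal edit sequence:
  1. keep 'a'
  2. keep 'r'
  3. insert 'i'  (+1)
  4. substitute 'm' -> 's'  (+1)
  5. substitute 'y' -> 'e'  (+1)
Edit distance = 3
Max length = max(4, 5) = 5
Similarity = 1 - 3/5
= 0.4000


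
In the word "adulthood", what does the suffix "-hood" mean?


Suffix: -hood
As in: adulthood -> adult + -hood
Meaning = state / condition


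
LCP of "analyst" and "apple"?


Word 1: "analyst"
Word 2: "apple"
Comparing from start:
  Pos 0: 'a' == 'a'
  Pos 1: 'n' != 'p' (stop)
LCP = "a" (length 1)


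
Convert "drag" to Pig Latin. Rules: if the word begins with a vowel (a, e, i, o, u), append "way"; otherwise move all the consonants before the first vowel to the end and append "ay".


Word: "drag"
Starts with consonant(s) → move to end, add 'ay'
Consonant cluster: "dr"
Pig Latin = "agdray"


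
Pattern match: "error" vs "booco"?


Pattern of "error": [0, 1, 1, 2, 1]
Pattern of "booco": [0, 1, 1, 2, 1]
Patterns match
Same pattern = Yes


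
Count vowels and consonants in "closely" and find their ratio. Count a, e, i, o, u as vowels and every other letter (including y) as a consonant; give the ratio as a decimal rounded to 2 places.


Word: "closely"
Vowels (a,e,i,o,u): 2
Consonants: 5
Ratio = 2/5
= 0.40


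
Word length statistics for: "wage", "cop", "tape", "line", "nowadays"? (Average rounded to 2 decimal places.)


Lengths: "wage"=4, "cop"=3, "tape"=4, "line"=4, "nowadays"=8
Sum = 23, Count = 5
Average = 23/5 = 4.60
= avg=4.60, min=3, max=8


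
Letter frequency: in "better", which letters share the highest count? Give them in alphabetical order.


Word: "better"
Letter counts:
  'b': 1
  'e': 2
  'r': 1
  't': 2
Maximum count = 2
Most frequent = 'e', 't' (2 times each)


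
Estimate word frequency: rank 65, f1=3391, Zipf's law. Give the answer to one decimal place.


Zipf's law: f(r) = f(1) / r
f(1) = 3391
f(65) = 3391 / 65
= 52.2 occurrences


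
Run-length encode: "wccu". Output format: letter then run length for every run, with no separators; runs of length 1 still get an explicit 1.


String: "wccu"
Scanning for consecutive runs:
  'w' x 1
  'c' x 2
  'u' x 1
RLE = "w1c2u1"


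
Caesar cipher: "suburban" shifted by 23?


Word: "suburban"
Shift: 23
Each letter → (letter + shift) mod 26:
  's' (18) + 23 = 15 → 'p'
  'u' (20) + 23 = 17 → 'r'
  'b' (1) + 23 = 24 → 'y'
  'u' (20) + 23 = 17 → 'r'
  'r' (17) + 23 = 14 → 'o'
  'b' (1) + 23 = 24 → 'y'
  'a' (0) + 23 = 23 → 'x'
  'n' (13) + 23 = 10 → 'k'
Result = "pryroyxk"


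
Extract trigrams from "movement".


Word: "movement" (length 8)
Number of trigrams = 8 - 3 + 1 = 6
  Position 0: "mov"
  Position 1: "ove"
  Position 2: "vem"
  Position 3: "eme"
  Position 4: "men"
  Position 5: "ent"
Trigrams = "mov", "ove", "vem", "eme", "men", "ent"


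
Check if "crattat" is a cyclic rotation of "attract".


Word: "attract", Candidate: "crattat"
Method: check if candidate is substring of word+word
"attractattract" contains "crattat"? No
Is rotation = No


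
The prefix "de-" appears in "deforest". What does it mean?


Prefix: de-
As in: deforest -> de- + forest
Meaning = remove / reverse


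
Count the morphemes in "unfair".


Word: "unfair"
Morphemes: un- | fair
Each morpheme carries meaning
= 2 morphemes


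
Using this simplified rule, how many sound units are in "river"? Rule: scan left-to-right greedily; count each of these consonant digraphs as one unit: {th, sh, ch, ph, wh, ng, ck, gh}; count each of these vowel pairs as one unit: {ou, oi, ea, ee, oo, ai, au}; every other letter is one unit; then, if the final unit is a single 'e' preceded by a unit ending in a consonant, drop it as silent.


Word: "river" (5 letters)
Left-to-right scan:
  1. 'r' (letter)
  2. 'i' (letter)
  3. 'v' (letter)
  4. 'e' (letter)
  5. 'r' (letter)
Units from scan: 5
Sound units = 5 units


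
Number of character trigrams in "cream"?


Word: "cream" (length 5)
Number of 3-grams = length - 3 + 1 = 5 - 3 + 1
= 3


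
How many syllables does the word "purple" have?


Word: "purple"
Syllable breakdown: pur | ple
Counting: 2 parts
= 2 syllables


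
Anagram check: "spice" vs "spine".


Word 1: "spice" → sorted: ceips
Word 2: "spine" → sorted: einps
Same letters? ceips != einps
Anagram = No


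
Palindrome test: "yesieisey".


Word: "yesieisey"
Reversed: "yesieisey"
Forward == Backward? yesieisey == yesieisey
Palindrome = Yes


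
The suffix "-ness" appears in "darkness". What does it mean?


Suffix: -ness
As in: darkness -> dark + -ness
Meaning = state of being


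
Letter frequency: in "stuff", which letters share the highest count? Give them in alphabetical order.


Word: "stuff"
Letter counts:
  'f': 2
  's': 1
  't': 1
  'u': 1
Maximum count = 2
Most frequent = 'f' (2 times each)


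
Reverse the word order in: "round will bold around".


Original: "round will bold around"
Words (1..n): round | will | bold | around
Reversed (n..1): around | bold | will | round
Result = "around bold will round"


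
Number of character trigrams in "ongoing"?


Word: "ongoing" (length 7)
Number of 3-grams = length - 3 + 1 = 7 - 3 + 1
= 5


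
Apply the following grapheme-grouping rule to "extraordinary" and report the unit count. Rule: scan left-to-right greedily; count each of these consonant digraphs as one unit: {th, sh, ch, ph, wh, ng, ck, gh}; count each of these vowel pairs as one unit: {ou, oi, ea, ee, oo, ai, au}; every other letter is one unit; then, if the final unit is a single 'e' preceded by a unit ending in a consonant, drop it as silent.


Word: "extraordinary" (13 letters)
Left-to-right scan:
  [1] 'e' (letter)
  [2] 'x' (letter)
  [3] 't' (letter)
  [4] 'r' (letter)
  [5] 'a' (letter)
  [6] 'o' (letter)
  [7] 'r' (letter)
  [8] 'd' (letter)
  [9] 'i' (letter)
  [10] 'n' (letter)
  [11] 'a' (letter)
  [12] 'r' (letter)
  [13] 'y' (letter)
Units from scan: 13
Sound units = 13 units


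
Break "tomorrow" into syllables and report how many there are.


Word: "tomorrow"
Syllable breakdown: to | mor | row
Counting: 3 parts
= 3 syllables


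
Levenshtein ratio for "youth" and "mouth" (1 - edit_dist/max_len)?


Word 1: "youth" (length 5)
Word 2: "mouth" (length 5)
One optimal edit sequence:
  1. substitute 'y' -> 'm'  (+1)
  2. keep 'o'
  3. keep 'u'
  4. keep 't'
  5. keep 'h'
Edit distance = 1
Max length = max(5, 5) = 5
Similarity = 1 - 1/5
= 0.8000


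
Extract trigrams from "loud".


Word: "loud" (length 4)
Number of trigrams = 4 - 3 + 1 = 2
  Position 0: "lou"
  Position 1: "oud"
Trigrams = "lou", "oud"


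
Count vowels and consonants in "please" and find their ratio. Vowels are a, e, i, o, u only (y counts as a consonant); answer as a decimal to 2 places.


Word: "please"
Vowels (a,e,i,o,u): 3
Consonants: 3
Ratio = 3/3
= 1.00


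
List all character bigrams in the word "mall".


Word: "mall" (length 4)
Number of bigrams = 4 - 2 + 1 = 3
  Position 0: "ma"
  Position 1: "al"
  Position 2: "ll"
Bigrams = "ma", "al", "ll"


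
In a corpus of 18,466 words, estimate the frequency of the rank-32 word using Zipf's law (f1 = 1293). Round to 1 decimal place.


Zipf's law: f(r) = f(1) / r
f(1) = 1293
f(32) = 1293 / 32
= 40.4 occurrences


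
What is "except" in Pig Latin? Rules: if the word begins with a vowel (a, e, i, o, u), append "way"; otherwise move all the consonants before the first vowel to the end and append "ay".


Word: "except"
Starts with vowel → add 'way'
Pig Latin = "exceptway"


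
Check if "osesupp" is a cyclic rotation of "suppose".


Word: "suppose", Candidate: "osesupp"
Method: check if candidate is substring of word+word
"supposesuppose" contains "osesupp"? Yes
Is rotation = Yes


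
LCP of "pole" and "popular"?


Word 1: "pole"
Word 2: "popular"
Comparing from start:
  Pos 0: 'p' == 'p'
  Pos 1: 'o' == 'o'
  Pos 2: 'l' != 'p' (stop)
LCP = "po" (length 2)


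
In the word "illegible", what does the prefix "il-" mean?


Prefix: il-
Example: illegible = il- + legible
Meaning = not


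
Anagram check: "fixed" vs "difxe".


Word 1: "fixed" → sorted: defix
Word 2: "difxe" → sorted: defix
Same letters? defix == defix
Anagram = Yes


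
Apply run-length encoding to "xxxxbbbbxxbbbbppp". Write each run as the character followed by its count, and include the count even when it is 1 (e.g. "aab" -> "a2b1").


String: "xxxxbbbbxxbbbbppp"
Scanning for consecutive runs:
  'x' x 4
  'b' x 4
  'x' x 2
  'b' x 4
  'p' x 3
RLE = "x4b4x2b4p3"


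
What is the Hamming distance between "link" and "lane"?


Comparing character by character (same length = 4):
  Pos 0: 'l' vs 'l' =
  Pos 1: 'i' vs 'a' !=
  Pos 2: 'n' vs 'n' =
  Pos 3: 'k' vs 'e' !=
Hamming distance = 2


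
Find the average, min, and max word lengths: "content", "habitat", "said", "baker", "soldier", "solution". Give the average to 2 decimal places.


Lengths: "content"=7, "habitat"=7, "said"=4, "baker"=5, "soldier"=7, "solution"=8
Sum = 38, Count = 6
Average = 38/6 = 6.33
= avg=6.33, min=4, max=8


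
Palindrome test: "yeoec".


Word: "yeoec"
Reversed: "ceoey"
Forward == Backward? yeoec != ceoey
Palindrome = No


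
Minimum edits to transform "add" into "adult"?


Word 1: "add" (length 3)
Word 2: "adult" (length 5)
One optimal edit sequence (insert/delete/substitute each cost 1):
  1. keep 'a'
  2. keep 'd'
  3. insert 'u'  (+1)
  4. insert 'l'  (+1)
  5. substitute 'd' -> 't'  (+1)
Total edit operations: 3
Edit distance = 3


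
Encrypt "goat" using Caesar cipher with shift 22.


Word: "goat"
Shift: 22
Each letter → (letter + shift) mod 26:
  'g' (6) + 22 = 2 → 'c'
  'o' (14) + 22 = 10 → 'k'
  'a' (0) + 22 = 22 → 'w'
  't' (19) + 22 = 15 → 'p'
Result = "ckwp"


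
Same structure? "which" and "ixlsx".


Pattern of "which": [0, 1, 2, 3, 1]
Pattern of "ixlsx": [0, 1, 2, 3, 1]
Patterns match
Same pattern = Yes


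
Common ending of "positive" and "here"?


Word 1: "positive"
Word 2: "here"
Comparing from end:
  Pos -1: 'e' == 'e'
  Pos -2: 'v' != 'r' (stop)
LCS = "e" (length 1)


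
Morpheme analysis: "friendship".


Word: "friendship"
Morphemes: friend | -ship
Each morpheme carries meaning
= 2 morphemes


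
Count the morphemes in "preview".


Word: "preview"
Morphemes: pre- / view
Each morpheme carries meaning
= 2 morphemes


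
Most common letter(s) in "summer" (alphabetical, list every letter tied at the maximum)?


Word: "summer"
Letter counts:
  'e': 1
  'm': 2
  'r': 1
  's': 1
  'u': 1
Maximum count = 2
Most frequent = 'm' (2 times each)


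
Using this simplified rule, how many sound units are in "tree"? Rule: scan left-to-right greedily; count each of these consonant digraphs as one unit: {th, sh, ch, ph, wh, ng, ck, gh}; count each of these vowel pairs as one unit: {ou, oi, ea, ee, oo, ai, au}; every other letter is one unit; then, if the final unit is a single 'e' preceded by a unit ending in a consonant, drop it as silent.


Word: "tree" (4 letters)
Left-to-right scan:
  [1] 't' (letter)
  [2] 'r' (letter)
  [3] 'ee' (vowel-pair)
Units from scan: 3
Sound units = 3 units


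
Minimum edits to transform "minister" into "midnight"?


Word 1: "minister" (length 8)
Word 2: "midnight" (length 8)
One optimal edit sequence (insert/delete/substitute each cost 1):
  1. keep 'm'
  2. keep 'i'
  3. insert 'd'  (+1)
  4. keep 'n'
  5. keep 'i'
  6. delete 's'  (+1)
  7. substitute 't' -> 'g'  (+1)
  8. substitute 'e' -> 'h'  (+1)
  9. substitute 'r' -> 't'  (+1)
Total edit operations: 5
Edit distance = 5


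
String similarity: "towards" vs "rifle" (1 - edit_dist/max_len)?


Word 1: "towards" (length 7)
Word 2: "rifle" (length 5)
One optimal edit sequence:
  1. delete 't'  (+1)
  2. delete 'o'  (+1)
  3. substitute 'w' -> 'r'  (+1)
  4. substitute 'a' -> 'i'  (+1)
  5. substitute 'r' -> 'f'  (+1)
  6. substitute 'd' -> 'l'  (+1)
  7. substitute 's' -> 'e'  (+1)
Edit distance = 7
Max length = max(7, 5) = 7
Similarity = 1 - 7/7
= 0.0000


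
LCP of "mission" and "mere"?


Word 1: "mission"
Word 2: "mere"
Comparing from start:
  Pos 0: 'm' == 'm'
  Pos 1: 'i' != 'e' (stop)
LCP = "m" (length 1)


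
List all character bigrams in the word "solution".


Word: "solution" (length 8)
Number of bigrams = 8 - 2 + 1 = 7
  Position 0: "so"
  Position 1: "ol"
  Position 2: "lu"
  Position 3: "ut"
  Position 4: "ti"
  Position 5: "io"
  Position 6: "on"
Bigrams = "so", "ol", "lu", "ut", "ti", "io", "on"


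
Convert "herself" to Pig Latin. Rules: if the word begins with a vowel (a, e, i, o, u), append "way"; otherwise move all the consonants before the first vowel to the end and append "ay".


Word: "herself"
Starts with consonant(s) → move to end, add 'ay'
Consonant cluster: "h"
Pig Latin = "erselfhay"


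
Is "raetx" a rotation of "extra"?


Word: "extra", Candidate: "raetx"
Method: check if candidate is substring of word+word
"extraextra" contains "raetx"? No
Is rotation = No


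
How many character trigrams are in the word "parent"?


Word: "parent" (length 6)
Number of 3-grams = length - 3 + 1 = 6 - 3 + 1
= 4


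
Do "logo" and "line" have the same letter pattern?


Pattern of "logo": [0, 1, 2, 1]
Pattern of "line": [0, 1, 2, 3]
Patterns do not match
Same pattern = No


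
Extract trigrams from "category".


Word: "category" (length 8)
Number of trigrams = 8 - 3 + 1 = 6
  Position 0: "cat"
  Position 1: "ate"
  Position 2: "teg"
  Position 3: "ego"
  Position 4: "gor"
  Position 5: "ory"
Trigrams = "cat", "ate", "teg", "ego", "gor", "ory"


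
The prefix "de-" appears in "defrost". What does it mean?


Prefix: de-
As in: defrost -> de- + frost
Meaning = remove / reverse


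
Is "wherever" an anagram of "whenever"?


Word 1: "whenever" → sorted: eeehnrvw
Word 2: "wherever" → sorted: eeehrrvw
Same letters? eeehnrvw != eeehrrvw
Anagram = No


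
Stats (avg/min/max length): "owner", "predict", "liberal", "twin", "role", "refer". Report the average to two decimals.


Lengths: "owner"=5, "predict"=7, "liberal"=7, "twin"=4, "role"=4, "refer"=5
Sum = 32, Count = 6
Average = 32/6 = 5.33
= avg=5.33, min=4, max=7


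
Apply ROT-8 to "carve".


Word: "carve"
Shift: 8
Each letter → (letter + shift) mod 26:
  'c' (2) + 8 = 10 → 'k'
  'a' (0) + 8 = 8 → 'i'
  'r' (17) + 8 = 25 → 'z'
  'v' (21) + 8 = 3 → 'd'
  'e' (4) + 8 = 12 → 'm'
Result = "kizdm"


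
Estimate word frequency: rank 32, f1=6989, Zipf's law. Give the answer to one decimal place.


Zipf's law: f(r) = f(1) / r
f(1) = 6989
f(32) = 6989 / 32
= 218.4 occurrences


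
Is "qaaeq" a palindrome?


Word: "qaaeq"
Reversed: "qeaaq"
Forward == Backward? qaaeq != qeaaq
Palindrome = No


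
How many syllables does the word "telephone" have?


Word: "telephone"
Syllable breakdown: tel-e-phone
Counting: 3 parts
= 3 syllables


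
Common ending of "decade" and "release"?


Word 1: "decade"
Word 2: "release"
Comparing from end:
  Pos -1: 'e' == 'e'
  Pos -2: 'd' != 's' (stop)
LCS = "e" (length 1)


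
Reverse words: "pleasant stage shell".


Original: "pleasant stage shell"
Words (1..n): pleasant | stage | shell
Reversed (n..1): shell | stage | pleasant
Result = "shell stage pleasant"


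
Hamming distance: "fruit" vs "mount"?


Comparing character by character (same length = 5):
  Pos 0: 'f' vs 'm' !=
  Pos 1: 'r' vs 'o' !=
  Pos 2: 'u' vs 'u' =
  Pos 3: 'i' vs 'n' !=
  Pos 4: 't' vs 't' =
Hamming distance = 3


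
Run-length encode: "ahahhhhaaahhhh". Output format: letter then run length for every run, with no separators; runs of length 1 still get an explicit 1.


String: "ahahhhhaaahhhh"
Scanning for consecutive runs:
  'a' x 1
  'h' x 1
  'a' x 1
  'h' x 4
  'a' x 3
  'h' x 4
RLE = "a1h1a1h4a3h4"


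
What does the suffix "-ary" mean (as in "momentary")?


Suffix: -ary
Example: momentary = moment + -ary
Meaning = relating to


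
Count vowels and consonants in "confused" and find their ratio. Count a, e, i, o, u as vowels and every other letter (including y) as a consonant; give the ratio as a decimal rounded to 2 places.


Word: "confused"
Vowels (a,e,i,o,u): 3
Consonants: 5
Ratio = 3/5
= 0.60


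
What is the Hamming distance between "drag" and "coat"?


Comparing character by character (same length = 4):
  Pos 0: 'd' vs 'c' !=
  Pos 1: 'r' vs 'o' !=
  Pos 2: 'a' vs 'a' =
  Pos 3: 'g' vs 't' !=
Hamming distance = 3


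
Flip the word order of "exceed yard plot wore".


Original: "exceed yard plot wore"
Words (1..n): exceed | yard | plot | wore
Reversed (n..1): wore | plot | yard | exceed
Result = "wore plot yard exceed"


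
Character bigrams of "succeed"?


Word: "succeed" (length 7)
Number of bigrams = 7 - 2 + 1 = 6
  Position 0: "su"
  Position 1: "uc"
  Position 2: "cc"
  Position 3: "ce"
  Position 4: "ee"
  Position 5: "ed"
Bigrams = "su", "uc", "cc", "ce", "ee", "ed"


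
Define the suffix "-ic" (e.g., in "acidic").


Suffix: -ic
Example: acidic = acid + -ic
Meaning = relating to


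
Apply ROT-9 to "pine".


Word: "pine"
Shift: 9
Each letter → (letter + shift) mod 26:
  'p' (15) + 9 = 24 → 'y'
  'i' (8) + 9 = 17 → 'r'
  'n' (13) + 9 = 22 → 'w'
  'e' (4) + 9 = 13 → 'n'
Result = "yrwn"


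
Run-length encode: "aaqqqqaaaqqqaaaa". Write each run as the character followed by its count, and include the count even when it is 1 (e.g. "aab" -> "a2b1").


String: "aaqqqqaaaqqqaaaa"
Scanning for consecutive runs:
  'a' x 2
  'q' x 4
  'a' x 3
  'q' x 3
  'a' x 4
RLE = "a2q4a3q3a4"


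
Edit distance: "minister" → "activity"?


Word 1: "minister" (length 8)
Word 2: "activity" (length 8)
One optimal edit sequence (insert/delete/substitute each cost 1):
  1. substitute 'm' -> 'a'  (+1)
  2. substitute 'i' -> 'c'  (+1)
  3. substitute 'n' -> 't'  (+1)
  4. keep 'i'
  5. substitute 's' -> 'v'  (+1)
  6. substitute 't' -> 'i'  (+1)
  7. substitute 'e' -> 't'  (+1)
  8. substitute 'r' -> 'y'  (+1)
Total edit operations: 7
Edit distance = 7


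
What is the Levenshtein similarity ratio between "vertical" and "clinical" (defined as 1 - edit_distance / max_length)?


Word 1: "vertical" (length 8)
Word 2: "clinical" (length 8)
One optimal edit sequence:
  1. substitute 'v' -> 'c'  (+1)
  2. substitute 'e' -> 'l'  (+1)
  3. substitute 'r' -> 'i'  (+1)
  4. substitute 't' -> 'n'  (+1)
  5. keep 'i'
  6. keep 'c'
  7. keep 'a'
  8. keep 'l'
Edit distance = 4
Max length = max(8, 8) = 8
Similarity = 1 - 4/8
= 0.5000


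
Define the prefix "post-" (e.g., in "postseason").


Prefix: post-
Example: postseason = post- + season
Meaning = after


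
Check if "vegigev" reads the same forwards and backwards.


Word: "vegigev"
Reversed: "vegigev"
Forward == Backward? vegigev == vegigev
Palindrome = Yes


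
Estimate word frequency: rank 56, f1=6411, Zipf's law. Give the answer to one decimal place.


Zipf's law: f(r) = f(1) / r
f(1) = 6411
f(56) = 6411 / 56
= 114.5 occurrences


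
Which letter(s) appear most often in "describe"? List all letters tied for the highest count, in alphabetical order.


Word: "describe"
Letter counts:
  'b': 1
  'c': 1
  'd': 1
  'e': 2
  'i': 1
  'r': 1
  's': 1
Maximum count = 2
Most frequent = 'e' (2 times each)


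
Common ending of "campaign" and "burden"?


Word 1: "campaign"
Word 2: "burden"
Comparing from end:
  Pos -1: 'n' == 'n'
  Pos -2: 'g' != 'e' (stop)
LCS = "n" (length 1)


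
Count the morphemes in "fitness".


Word: "fitness"
Morphemes: fit / -ness
Each morpheme carries meaning
= 2 morphemes


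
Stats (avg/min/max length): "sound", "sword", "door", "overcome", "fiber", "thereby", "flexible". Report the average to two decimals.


Lengths: "sound"=5, "sword"=5, "door"=4, "overcome"=8, "fiber"=5, "thereby"=7, "flexible"=8
Sum = 42, Count = 7
Average = 42/7 = 6.00
= avg=6.00, min=4, max=8


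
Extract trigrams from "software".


Word: "software" (length 8)
Number of trigrams = 8 - 3 + 1 = 6
  Position 0: "sof"
  Position 1: "oft"
  Position 2: "ftw"
  Position 3: "twa"
  Position 4: "war"
  Position 5: "are"
Trigrams = "sof", "oft", "ftw", "twa", "war", "are"


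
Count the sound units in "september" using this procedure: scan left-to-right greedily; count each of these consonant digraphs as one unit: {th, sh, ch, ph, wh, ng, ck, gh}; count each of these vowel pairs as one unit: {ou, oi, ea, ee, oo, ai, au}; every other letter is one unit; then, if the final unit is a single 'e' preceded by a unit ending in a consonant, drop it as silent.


Word: "september" (9 letters)
Left-to-right scan:
  [1] 's' (letter)
  [2] 'e' (letter)
  [3] 'p' (letter)
  [4] 't' (letter)
  [5] 'e' (letter)
  [6] 'm' (letter)
  [7] 'b' (letter)
  [8] 'e' (letter)
  [9] 'r' (letter)
Units from scan: 9
Sound units = 9 units


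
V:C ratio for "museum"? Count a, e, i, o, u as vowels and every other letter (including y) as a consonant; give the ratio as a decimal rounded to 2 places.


Word: "museum"
Vowels (a,e,i,o,u): 3
Consonants: 3
Ratio = 3/3
= 1.00


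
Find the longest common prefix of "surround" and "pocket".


Word 1: "surround"
Word 2: "pocket"
Comparing from start:
  Pos 0: 's' != 'p' (stop)
LCP = "" (length 0)


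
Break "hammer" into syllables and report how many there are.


Word: "hammer"
Syllable breakdown: ham | mer
Counting: 2 parts
= 2 syllables


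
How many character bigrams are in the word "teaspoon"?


Word: "teaspoon" (length 8)
Number of 2-grams = length - 2 + 1 = 8 - 2 + 1
= 7


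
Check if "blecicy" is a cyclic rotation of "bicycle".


Word: "bicycle", Candidate: "blecicy"
Method: check if candidate is substring of word+word
"bicyclebicycle" contains "blecicy"? No
Is rotation = No


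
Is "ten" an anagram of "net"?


Word 1: "net" → sorted: ent
Word 2: "ten" → sorted: ent
Same letters? ent == ent
Anagram = Yes


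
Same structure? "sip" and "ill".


Pattern of "sip": [0, 1, 2]
Pattern of "ill": [0, 1, 1]
Patterns do not match
Same pattern = No


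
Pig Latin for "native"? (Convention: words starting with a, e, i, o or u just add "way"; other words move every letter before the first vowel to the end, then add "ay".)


Word: "native"
Starts with consonant(s) → move to end, add 'ay'
Consonant cluster: "n"
Pig Latin = "ativenay"


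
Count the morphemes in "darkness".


Word: "darkness"
Morphemes: dark + -ness
Each morpheme carries meaning
= 2 morphemes


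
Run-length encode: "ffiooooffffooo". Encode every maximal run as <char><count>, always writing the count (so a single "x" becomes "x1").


String: "ffiooooffffooo"
Scanning for consecutive runs:
  'f' x 2
  'i' x 1
  'o' x 4
  'f' x 4
  'o' x 3
RLE = "f2i1o4f4o3"


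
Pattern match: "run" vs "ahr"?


Pattern of "run": [0, 1, 2]
Pattern of "ahr": [0, 1, 2]
Patterns match
Same pattern = Yes


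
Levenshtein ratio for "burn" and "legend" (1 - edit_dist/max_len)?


Word 1: "burn" (length 4)
Word 2: "legend" (length 6)
One optimal edit sequence:
  1. insert 'l'  (+1)
  2. substitute 'b' -> 'e'  (+1)
  3. substitute 'u' -> 'g'  (+1)
  4. substitute 'r' -> 'e'  (+1)
  5. keep 'n'
  6. insert 'd'  (+1)
Edit distance = 5
Max length = max(4, 6) = 6
Similarity = 1 - 5/6
= 0.1667


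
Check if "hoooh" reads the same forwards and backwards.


Word: "hoooh"
Reversed: "hoooh"
Forward == Backward? hoooh == hoooh
Palindrome = Yes


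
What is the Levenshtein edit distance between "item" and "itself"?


Word 1: "item" (length 4)
Word 2: "itself" (length 6)
One optimal edit sequence (insert/delete/substitute each cost 1):
  1. keep 'i'
  2. keep 't'
  3. insert 's'  (+1)
  4. keep 'e'
  5. insert 'l'  (+1)
  6. substitute 'm' -> 'f'  (+1)
Total edit operations: 3
Edit distance = 3


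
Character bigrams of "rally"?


Word: "rally" (length 5)
Number of bigrams = 5 - 2 + 1 = 4
  Position 0: "ra"
  Position 1: "al"
  Position 2: "ll"
  Position 3: "ly"
Bigrams = "ra", "al", "ll", "ly"


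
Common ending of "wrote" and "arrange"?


Word 1: "wrote"
Word 2: "arrange"
Comparing from end:
  Pos -1: 'e' == 'e'
  Pos -2: 't' != 'g' (stop)
LCS = "e" (length 1)


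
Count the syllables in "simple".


Word: "simple"
Syllable breakdown: sim | ple
Counting: 2 parts
= 2 syllables


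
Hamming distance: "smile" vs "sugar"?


Comparing character by character (same length = 5):
  Pos 0: 's' vs 's' =
  Pos 1: 'm' vs 'u' !=
  Pos 2: 'i' vs 'g' !=
  Pos 3: 'l' vs 'a' !=
  Pos 4: 'e' vs 'r' !=
Hamming distance = 4


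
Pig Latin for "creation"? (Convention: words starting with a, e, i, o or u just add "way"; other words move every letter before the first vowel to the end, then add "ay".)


Word: "creation"
Starts with consonant(s) → move to end, add 'ay'
Consonant cluster: "cr"
Pig Latin = "eationcray"


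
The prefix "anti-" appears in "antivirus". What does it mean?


Prefix: anti-
Example: antivirus = anti- + virus
Meaning = against


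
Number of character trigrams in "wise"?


Word: "wise" (length 4)
Number of 3-grams = length - 3 + 1 = 4 - 3 + 1
= 2


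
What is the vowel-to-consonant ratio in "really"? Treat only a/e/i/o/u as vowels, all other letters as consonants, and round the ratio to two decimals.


Word: "really"
Vowels (a,e,i,o,u): 2
Consonants: 4
Ratio = 2/4
= 0.50


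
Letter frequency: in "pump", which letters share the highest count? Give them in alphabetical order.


Word: "pump"
Letter counts:
  'm': 1
  'p': 2
  'u': 1
Maximum count = 2
Most frequent = 'p' (2 times each)


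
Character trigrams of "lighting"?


Word: "lighting" (length 8)
Number of trigrams = 8 - 3 + 1 = 6
  Position 0: "lig"
  Position 1: "igh"
  Position 2: "ght"
  Position 3: "hti"
  Position 4: "tin"
  Position 5: "ing"
Trigrams = "lig", "igh", "ght", "hti", "tin", "ing"


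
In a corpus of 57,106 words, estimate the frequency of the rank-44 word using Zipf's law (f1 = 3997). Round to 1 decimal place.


Zipf's law: f(r) = f(1) / r
f(1) = 3997
f(44) = 3997 / 44
= 90.8 occurrences


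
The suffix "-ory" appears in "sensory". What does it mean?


Suffix: -ory
Example: sensory (sense + -ory, with a spelling change)
Meaning = relating to / place for


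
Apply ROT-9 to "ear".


Word: "ear"
Shift: 9
Each letter → (letter + shift) mod 26:
  'e' (4) + 9 = 13 → 'n'
  'a' (0) + 9 = 9 → 'j'
  'r' (17) + 9 = 0 → 'a'
Result = "nja"


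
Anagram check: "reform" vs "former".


Word 1: "reform" → sorted: efmorr
Word 2: "former" → sorted: efmorr
Same letters? efmorr == efmorr
Anagram = Yes


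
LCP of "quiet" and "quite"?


Word 1: "quiet"
Word 2: "quite"
Comparing from start:
  Pos 0: 'q' == 'q'
  Pos 1: 'u' == 'u'
  Pos 2: 'i' == 'i'
  Pos 3: 'e' != 't' (stop)
LCP = "qui" (length 3)


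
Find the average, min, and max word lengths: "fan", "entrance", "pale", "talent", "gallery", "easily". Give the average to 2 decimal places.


Lengths: "fan"=3, "entrance"=8, "pale"=4, "talent"=6, "gallery"=7, "easily"=6
Sum = 34, Count = 6
Average = 34/6 = 5.67
= avg=5.67, min=3, max=8


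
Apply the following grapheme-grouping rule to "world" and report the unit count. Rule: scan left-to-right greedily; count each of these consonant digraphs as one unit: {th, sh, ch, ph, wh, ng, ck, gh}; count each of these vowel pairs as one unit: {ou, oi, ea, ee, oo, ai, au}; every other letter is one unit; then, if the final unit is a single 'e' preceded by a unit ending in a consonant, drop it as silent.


Word: "world" (5 letters)
Left-to-right scan:
  (1) 'w' (letter)
  (2) 'o' (letter)
  (3) 'r' (letter)
  (4) 'l' (letter)
  (5) 'd' (letter)
Units from scan: 5
Sound units = 5 units


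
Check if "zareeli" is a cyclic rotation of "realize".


Word: "realize", Candidate: "zareeli"
Method: check if candidate is substring of word+word
"realizerealize" contains "zareeli"? No
Is rotation = No


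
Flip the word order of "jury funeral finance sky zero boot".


Original: "jury funeral finance sky zero boot"
Words (1..n): jury | funeral | finance | sky | zero | boot
Reversed (n..1): boot | zero | sky | finance | funeral | jury
Result = "boot zero sky finance funeral jury"


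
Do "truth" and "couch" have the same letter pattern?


Pattern of "truth": [0, 1, 2, 0, 3]
Pattern of "couch": [0, 1, 2, 0, 3]
Patterns match
Same pattern = Yes


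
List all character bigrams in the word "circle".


Word: "circle" (length 6)
Number of bigrams = 6 - 2 + 1 = 5
  Position 0: "ci"
  Position 1: "ir"
  Position 2: "rc"
  Position 3: "cl"
  Position 4: "le"
Bigrams = "ci", "ir", "rc", "cl", "le"


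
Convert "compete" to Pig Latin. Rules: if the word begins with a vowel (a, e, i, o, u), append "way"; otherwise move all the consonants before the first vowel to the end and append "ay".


Word: "compete"
Starts with consonant(s) → move to end, add 'ay'
Consonant cluster: "c"
Pig Latin = "ompetecay"


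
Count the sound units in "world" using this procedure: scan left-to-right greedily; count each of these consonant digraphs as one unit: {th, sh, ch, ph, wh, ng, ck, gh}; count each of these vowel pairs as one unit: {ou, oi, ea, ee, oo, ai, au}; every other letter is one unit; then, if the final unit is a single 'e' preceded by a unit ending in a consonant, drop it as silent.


Word: "world" (5 letters)
Left-to-right scan:
  (1) 'w' (letter)
  (2) 'o' (letter)
  (3) 'r' (letter)
  (4) 'l' (letter)
  (5) 'd' (letter)
Units from scan: 5
Sound units = 5 units


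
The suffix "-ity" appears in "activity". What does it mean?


Suffix: -ity
Example: activity = active + -ity, with a spelling change
Meaning = quality of


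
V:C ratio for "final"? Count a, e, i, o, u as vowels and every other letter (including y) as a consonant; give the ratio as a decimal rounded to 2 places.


Word: "final"
Vowels (a,e,i,o,u): 2
Consonants: 3
Ratio = 2/3
= 0.67


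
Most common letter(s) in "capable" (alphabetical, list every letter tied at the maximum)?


Word: "capable"
Letter counts:
  'a': 2
  'b': 1
  'c': 1
  'e': 1
  'l': 1
  'p': 1
Maximum count = 2
Most frequent = 'a' (2 times each)


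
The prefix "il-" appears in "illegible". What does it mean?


Prefix: il-
Example: illegible = il- + legible
Meaning = not


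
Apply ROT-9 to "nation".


Word: "nation"
Shift: 9
Each letter → (letter + shift) mod 26:
  'n' (13) + 9 = 22 → 'w'
  'a' (0) + 9 = 9 → 'j'
  't' (19) + 9 = 2 → 'c'
  'i' (8) + 9 = 17 → 'r'
  'o' (14) + 9 = 23 → 'x'
  'n' (13) + 9 = 22 → 'w'
Result = "wjcrxw"


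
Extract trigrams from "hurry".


Word: "hurry" (length 5)
Number of trigrams = 5 - 3 + 1 = 3
  Position 0: "hur"
  Position 1: "urr"
  Position 2: "rry"
Trigrams = "hur", "urr", "rry"


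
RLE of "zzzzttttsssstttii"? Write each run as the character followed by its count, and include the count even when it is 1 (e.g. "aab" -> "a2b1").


String: "zzzzttttsssstttii"
Scanning for consecutive runs:
  'z' x 4
  't' x 4
  's' x 4
  't' x 3
  'i' x 2
RLE = "z4t4s4t3i2"


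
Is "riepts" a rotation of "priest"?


Word: "priest", Candidate: "riepts"
Method: check if candidate is substring of word+word
"priestpriest" contains "riepts"? No
Is rotation = No


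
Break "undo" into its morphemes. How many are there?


Word: "undo"
Morphemes: un- / do
Each morpheme carries meaning
= 2 morphemes


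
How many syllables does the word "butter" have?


Word: "butter"
Syllable breakdown: but / ter
Counting: 2 parts
= 2 syllables


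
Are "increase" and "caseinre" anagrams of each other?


Word 1: "increase" → sorted: aceeinrs
Word 2: "caseinre" → sorted: aceeinrs
Same letters? aceeinrs == aceeinrs
Anagram = Yes


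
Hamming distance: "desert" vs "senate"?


Comparing character by character (same length = 6):
  Pos 0: 'd' vs 's' !=
  Pos 1: 'e' vs 'e' =
  Pos 2: 's' vs 'n' !=
  Pos 3: 'e' vs 'a' !=
  Pos 4: 'r' vs 't' !=
  Pos 5: 't' vs 'e' !=
Hamming distance = 5


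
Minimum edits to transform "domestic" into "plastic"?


Word 1: "domestic" (length 8)
Word 2: "plastic" (length 7)
One optimal edit sequence (insert/delete/substitute each cost 1):
  1. delete 'd'  (+1)
  2. substitute 'o' -> 'p'  (+1)
  3. substitute 'm' -> 'l'  (+1)
  4. substitute 'e' -> 'a'  (+1)
  5. keep 's'
  6. keep 't'
  7. keep 'i'
  8. keep 'c'
Total edit operations: 4
Edit distance = 4


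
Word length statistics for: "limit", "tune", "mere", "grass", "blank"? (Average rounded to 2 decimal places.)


Lengths: "limit"=5, "tune"=4, "mere"=4, "grass"=5, "blank"=5
Sum = 23, Count = 5
Average = 23/5 = 4.60
= avg=4.60, min=4, max=5


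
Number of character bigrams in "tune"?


Word: "tune" (length 4)
Number of 2-grams = length - 2 + 1 = 4 - 2 + 1
= 3


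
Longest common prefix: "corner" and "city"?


Word 1: "corner"
Word 2: "city"
Comparing from start:
  Pos 0: 'c' == 'c'
  Pos 1: 'o' != 'i' (stop)
LCP = "c" (length 1)


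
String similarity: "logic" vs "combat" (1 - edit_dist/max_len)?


Word 1: "logic" (length 5)
Word 2: "combat" (length 6)
One optimal edit sequence:
  1. substitute 'l' -> 'c'  (+1)
  2. keep 'o'
  3. insert 'm'  (+1)
  4. substitute 'g' -> 'b'  (+1)
  5. substitute 'i' -> 'a'  (+1)
  6. substitute 'c' -> 't'  (+1)
Edit distance = 5
Max length = max(5, 6) = 6
Similarity = 1 - 5/6
= 0.1667


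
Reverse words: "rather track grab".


Original: "rather track grab"
Words (1..n): rather | track | grab
Reversed (n..1): grab | track | rather
Result = "grab track rather"


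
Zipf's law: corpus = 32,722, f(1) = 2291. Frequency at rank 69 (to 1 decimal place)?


Zipf's law: f(r) = f(1) / r
f(1) = 2291
f(69) = 2291 / 69
= 33.2 occurrences


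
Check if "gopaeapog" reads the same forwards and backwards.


Word: "gopaeapog"
Reversed: "gopaeapog"
Forward == Backward? gopaeapog == gopaeapog
Palindrome = Yes


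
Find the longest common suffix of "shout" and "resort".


Word 1: "shout"
Word 2: "resort"
Comparing from end:
  Pos -1: 't' == 't'
  Pos -2: 'u' != 'r' (stop)
LCS = "t" (length 1)


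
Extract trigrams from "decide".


Word: "decide" (length 6)
Number of trigrams = 6 - 3 + 1 = 4
  Position 0: "dec"
  Position 1: "eci"
  Position 2: "cid"
  Position 3: "ide"
Trigrams = "dec", "eci", "cid", "ide"
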